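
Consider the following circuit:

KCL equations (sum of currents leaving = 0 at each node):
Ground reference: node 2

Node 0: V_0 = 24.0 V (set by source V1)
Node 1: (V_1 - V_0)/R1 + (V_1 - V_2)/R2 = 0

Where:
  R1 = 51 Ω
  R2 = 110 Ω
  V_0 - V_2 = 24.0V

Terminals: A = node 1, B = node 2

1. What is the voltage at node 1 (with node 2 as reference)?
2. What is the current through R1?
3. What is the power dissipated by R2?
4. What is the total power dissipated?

Nodal analysis, taking node 2 as the 0 V reference.
Source V1 fixes V_0 = 24 V.
KCL at each unknown node (sum of currents leaving = 0; resistances in Ω):
  Node 1: (V_1 - 24)/51 + (V_1 - 0)/110 = 0
Collecting terms: 0.0287 × V_1 = 0.4706  =>  V_1 = 16.4 V
Part 1:
  Read off the nodal solution: V_1 = 16.4 V
Part 2:
  I_R1 = (V_0 - V_1)/R1 = (24 - 16.4)/51 = 0.1491 A
  Magnitude: I_R1 = 0.1491 A
Part 3:
  I_R2 = (V_1 - V_2)/R2 = (16.4 - 0)/110 = 0.1491 A
  P_R2 = I_R2² × R2 = (0.1491)² × 110 = 2.444 W
Part 4:
  Power in each resistor, P = (ΔV)²/R:
    P_R1 = (24 - 16.4)²/51 = 1.133 W
    P_R2 = (16.4 - 0)²/110 = 2.444 W
  P_total = P_R1 + P_R2 = 3.578 W

Final answers:
1. V_1 = 16.4 V
2. I_R1 = 0.1491 A
3. P_R2 = 2.444 W
4. P_total = 3.578 W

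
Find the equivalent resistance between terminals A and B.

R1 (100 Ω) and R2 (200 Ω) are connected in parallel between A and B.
Reduce the network between node 0 (A) and node 1 (B) by series/parallel combination:
  Rp1 = R1 ‖ R2 (parallel, both between nodes 0 and 1) = 1/(1/100 + 1/200) = 66.67 Ω
R_eq = 66.67 Ω

Final answer: 66.67 Ω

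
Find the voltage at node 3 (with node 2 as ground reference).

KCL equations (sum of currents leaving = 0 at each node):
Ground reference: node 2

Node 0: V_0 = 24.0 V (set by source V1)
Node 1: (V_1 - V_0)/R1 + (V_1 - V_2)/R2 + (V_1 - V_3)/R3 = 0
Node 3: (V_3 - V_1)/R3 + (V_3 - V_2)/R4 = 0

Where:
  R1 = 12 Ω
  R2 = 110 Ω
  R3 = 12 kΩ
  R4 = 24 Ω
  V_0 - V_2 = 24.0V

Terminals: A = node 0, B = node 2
Nodal analysis, taking node 2 as the 0 V reference.
Source V1 fixes V_0 = 24 V.
KCL at each unknown node (sum of currents leaving = 0; resistances in Ω):
  Node 1: (V_1 - 24)/12 + (V_1 - 0)/110 + (V_1 - V_3)/12000 = 0
  Node 3: (V_3 - V_1)/12000 + (V_3 - 0)/24 = 0
Collecting terms (coefficients in siemens):
  0.09251·V_1 - 0.00008333·V_3 = 2
  0.04175·V_3 - 0.00008333·V_1 = 0
Determinant D = (0.09251)(0.04175) - (-0.00008333)(-0.00008333) = 0.003862
V_1 = [(2)(0.04175) - (-0.00008333)(0)]/D = 21.62 V
V_3 = [(0.09251)(0) - (2)(-0.00008333)]/D = 0.04315 V
The requested potential is V_3 = 0.04315 V.

Final answer: V_3 = 0.04315 V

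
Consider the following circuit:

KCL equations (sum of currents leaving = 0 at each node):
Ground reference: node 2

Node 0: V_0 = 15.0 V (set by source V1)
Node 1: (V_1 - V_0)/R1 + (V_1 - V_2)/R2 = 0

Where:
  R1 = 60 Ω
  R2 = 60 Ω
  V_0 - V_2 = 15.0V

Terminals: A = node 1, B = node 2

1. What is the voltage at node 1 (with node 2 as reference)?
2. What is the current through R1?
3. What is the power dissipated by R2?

Nodal analysis, taking node 2 as the 0 V reference.
Source V1 fixes V_0 = 15 V.
KCL at each unknown node (sum of currents leaving = 0; resistances in Ω):
  Node 1: (V_1 - 15)/60 + (V_1 - 0)/60 = 0
Collecting terms: 0.03333 × V_1 = 0.25  =>  V_1 = 7.5 V
Part 1:
  Read off the nodal solution: V_1 = 7.5 V
Part 2:
  I_R1 = (V_0 - V_1)/R1 = (15 - 7.5)/60 = 0.125 A
  Magnitude: I_R1 = 0.125 A
Part 3:
  I_R2 = (V_1 - V_2)/R2 = (7.5 - 0)/60 = 0.125 A
  P_R2 = I_R2² × R2 = (0.125)² × 60 = 0.9375 W

Final answers:
1. V_1 = 7.5 V
2. I_R1 = 0.125 A
3. P_R2 = 0.9375 W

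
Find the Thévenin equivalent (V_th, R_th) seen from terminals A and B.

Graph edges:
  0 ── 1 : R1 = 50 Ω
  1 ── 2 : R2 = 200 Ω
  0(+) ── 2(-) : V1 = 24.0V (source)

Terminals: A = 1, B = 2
Step 1 — V_th is the open-circuit voltage V_A - V_B (nothing connected across the terminals).
Nodal analysis, taking node 2 as the 0 V reference.
Source V1 fixes V_0 = 24 V.
KCL at each unknown node (sum of currents leaving = 0; resistances in Ω):
  Node 1: (V_1 - 24)/50 + (V_1 - 0)/200 = 0
Collecting terms: 0.025 × V_1 = 0.48  =>  V_1 = 19.2 V
V_th = V_1 - V_2 = 19.2 - 0 = 19.2 V
Step 2 — R_th: zero the source — replace V1 by a short circuit (node 2 merges into node 0) — and find the resistance seen between A (node 1) and B (node 0).
Reduce the network between node 1 (A) and node 0 (B) by series/parallel combination:
  Rp1 = R1 ‖ R2 (parallel, both between nodes 0 and 1) = 1/(1/50 + 1/200) = 40 Ω
R_th = 40 Ω

Final answer: V_th = 19.2 V, R_th = 40 Ω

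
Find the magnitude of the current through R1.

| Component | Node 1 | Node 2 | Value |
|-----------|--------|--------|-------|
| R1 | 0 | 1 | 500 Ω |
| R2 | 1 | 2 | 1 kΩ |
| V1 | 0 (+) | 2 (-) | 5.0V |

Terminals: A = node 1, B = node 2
Nodal analysis, taking node 2 as the 0 V reference.
Source V1 fixes V_0 = 5 V.
KCL at each unknown node (sum of currents leaving = 0; resistances in Ω):
  Node 1: (V_1 - 5)/500 + (V_1 - 0)/1000 = 0
Collecting terms: 0.003 × V_1 = 0.01  =>  V_1 = 3.333 V
I_R1 = (V_0 - V_1)/R1 = (5 - 3.333)/500 = 0.003333 A
|I_R1| = 0.003333 A

Final answer: |I_R1| = 0.003333 A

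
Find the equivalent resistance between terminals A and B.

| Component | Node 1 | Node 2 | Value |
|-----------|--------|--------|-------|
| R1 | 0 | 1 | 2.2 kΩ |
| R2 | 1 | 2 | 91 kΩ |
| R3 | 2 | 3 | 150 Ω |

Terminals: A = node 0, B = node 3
Reduce the network between node 0 (A) and node 3 (B) by series/parallel combination:
  Rs1 = R1 + R2 (series, joined only at node 1) = 2200 + 91000 = 93200 Ω
  Rs2 = R3 + Rs1 (series, joined only at node 2) = 150 + 93200 = 93350 Ω
R_eq = 93.35 kΩ

Final answer: 93.35 kΩ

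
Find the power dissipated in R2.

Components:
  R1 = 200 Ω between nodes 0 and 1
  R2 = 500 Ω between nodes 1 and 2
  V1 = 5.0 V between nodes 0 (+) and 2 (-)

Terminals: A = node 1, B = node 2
Nodal analysis, taking node 2 as the 0 V reference.
Source V1 fixes V_0 = 5 V.
KCL at each unknown node (sum of currents leaving = 0; resistances in Ω):
  Node 1: (V_1 - 5)/200 + (V_1 - 0)/500 = 0
Collecting terms: 0.007 × V_1 = 0.025  =>  V_1 = 3.571 V
I_R2 = (V_1 - V_2)/R2 = (3.571 - 0)/500 = 0.007143 A
P_R2 = I_R2² × R2 = (0.007143)² × 500 = 0.02551 W

Final answer: 0.02551 W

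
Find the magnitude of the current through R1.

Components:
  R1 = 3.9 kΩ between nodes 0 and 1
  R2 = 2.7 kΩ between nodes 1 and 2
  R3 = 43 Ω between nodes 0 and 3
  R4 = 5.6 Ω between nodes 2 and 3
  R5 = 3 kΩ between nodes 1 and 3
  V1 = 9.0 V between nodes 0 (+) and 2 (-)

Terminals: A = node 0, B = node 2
Nodal analysis, taking node 2 as the 0 V reference.
Source V1 fixes V_0 = 9 V.
KCL at each unknown node (sum of currents leaving = 0; resistances in Ω):
  Node 1: (V_1 - 9)/3900 + (V_1 - 0)/2700 + (V_1 - V_3)/3000 = 0
  Node 3: (V_3 - 9)/43 + (V_3 - 0)/5.6 + (V_3 - V_1)/3000 = 0
Collecting terms (coefficients in siemens):
  0.0009601·V_1 - 0.0003333·V_3 = 0.002308
  0.2022·V_3 - 0.0003333·V_1 = 0.2093
Determinant D = (0.0009601)(0.2022) - (-0.0003333)(-0.0003333) = 0.000194
V_1 = [(0.002308)(0.2022) - (-0.0003333)(0.2093)]/D = 2.765 V
V_3 = [(0.0009601)(0.2093) - (0.002308)(-0.0003333)]/D = 1.04 V
I_R1 = (V_0 - V_1)/R1 = (9 - 2.765)/3900 = 0.001599 A
|I_R1| = 0.001599 A

Final answer: |I_R1| = 0.001599 A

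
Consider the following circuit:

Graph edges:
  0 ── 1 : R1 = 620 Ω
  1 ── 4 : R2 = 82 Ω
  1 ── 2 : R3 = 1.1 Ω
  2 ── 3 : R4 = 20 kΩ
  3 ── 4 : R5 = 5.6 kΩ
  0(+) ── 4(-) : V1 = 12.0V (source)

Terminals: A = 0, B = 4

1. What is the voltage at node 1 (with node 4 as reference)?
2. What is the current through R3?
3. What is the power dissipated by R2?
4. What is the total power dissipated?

Nodal analysis, taking node 4 as the 0 V reference.
Source V1 fixes V_0 = 12 V.
KCL at each unknown node (sum of currents leaving = 0; resistances in Ω):
  Node 1: (V_1 - 12)/620 + (V_1 - 0)/82 + (V_1 - V_2)/1.1 = 0
  Node 2: (V_2 - V_1)/1.1 + (V_2 - V_3)/20000 = 0
  Node 3: (V_3 - V_2)/20000 + (V_3 - 0)/5600 = 0
Collecting terms (coefficients in siemens):
  0.9229·V_1 - 0.9091·V_2 = 0.01935
  0.9091·V_2 - 0.9091·V_1 - 0.00005·V_3 = 0
  0.0002286·V_3 - 0.00005·V_2 = 0
Solving these 3 simultaneous equations (Gaussian elimination) gives:
  V_1 = 1.398 V, V_2 = 1.398 V, V_3 = 0.3057 V
Part 1:
  Read off the nodal solution: V_1 = 1.398 V
Part 2:
  I_R3 = (V_1 - V_2)/R3 = (1.398 - 1.398)/1.1 = 0.0000546 A
  Magnitude: I_R3 = 0.0000546 A
Part 3:
  I_R2 = (V_1 - V_4)/R2 = (1.398 - 0)/82 = 0.01705 A
  P_R2 = I_R2² × R2 = (0.01705)² × 82 = 0.02383 W
Part 4:
  Power in each resistor, P = (ΔV)²/R:
    P_R1 = (12 - 1.398)²/620 = 0.1813 W
    P_R2 = (1.398 - 0)²/82 = 0.02383 W
    P_R3 = (1.398 - 1.398)²/1.1 = 0.000000003279 W
    P_R4 = (1.398 - 0.3057)²/20000 = 0.00005962 W
    P_R5 = (0.3057 - 0)²/5600 = 0.00001669 W
  P_total = P_R1 + P_R2 + P_R3 + P_R4 + P_R5 = 0.2052 W

Final answers:
1. V_1 = 1.398 V
2. I_R3 = 5.46e-05 A
3. P_R2 = 0.02383 W
4. P_total = 0.2052 W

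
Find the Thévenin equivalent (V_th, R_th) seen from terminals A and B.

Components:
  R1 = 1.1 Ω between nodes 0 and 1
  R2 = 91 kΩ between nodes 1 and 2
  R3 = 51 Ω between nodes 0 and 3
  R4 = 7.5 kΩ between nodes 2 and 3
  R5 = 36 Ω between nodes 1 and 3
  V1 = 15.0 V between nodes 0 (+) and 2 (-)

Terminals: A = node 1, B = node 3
Step 1 — V_th is the open-circuit voltage V_A - V_B (nothing connected across the terminals).
Nodal analysis, taking node 2 as the 0 V reference.
Source V1 fixes V_0 = 15 V.
KCL at each unknown node (sum of currents leaving = 0; resistances in Ω):
  Node 1: (V_1 - 15)/1.1 + (V_1 - 0)/91000 + (V_1 - V_3)/36 = 0
  Node 3: (V_3 - 15)/51 + (V_3 - 0)/7500 + (V_3 - V_1)/36 = 0
Collecting terms (coefficients in siemens):
  0.9369·V_1 - 0.02778·V_3 = 13.64
  0.04752·V_3 - 0.02778·V_1 = 0.2941
Determinant D = (0.9369)(0.04752) - (-0.02778)(-0.02778) = 0.04375
V_1 = [(13.64)(0.04752) - (-0.02778)(0.2941)]/D = 15 V
V_3 = [(0.9369)(0.2941) - (13.64)(-0.02778)]/D = 14.96 V
V_th = V_1 - V_3 = 15 - 14.96 = 0.04149 V
Step 2 — R_th: zero the source — replace V1 by a short circuit (node 2 merges into node 0) — and find the resistance seen between A (node 1) and B (node 3).
Reduce the network between node 1 (A) and node 3 (B) by series/parallel combination:
  Rp1 = R1 ‖ R2 (parallel, both between nodes 0 and 1) = 1/(1/1.1 + 1/91000) = 1.1 Ω
  Rp2 = R3 ‖ R4 (parallel, both between nodes 0 and 3) = 1/(1/51 + 1/7500) = 50.66 Ω
  Rs1 = Rp1 + Rp2 (series, joined only at node 0) = 1.1 + 50.66 = 51.76 Ω
  Rp3 = R5 ‖ Rs1 (parallel, both between nodes 1 and 3) = 1/(1/36 + 1/51.76) = 21.23 Ω
R_th = 21.23 Ω

Final answer: V_th = 0.04149 V, R_th = 21.23 Ω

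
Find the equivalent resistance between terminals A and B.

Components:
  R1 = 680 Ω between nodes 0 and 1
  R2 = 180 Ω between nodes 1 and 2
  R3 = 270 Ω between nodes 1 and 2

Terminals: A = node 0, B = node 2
Reduce the network between node 0 (A) and node 2 (B) by series/parallel combination:
  Rp1 = R2 ‖ R3 (parallel, both between nodes 1 and 2) = 1/(1/180 + 1/270) = 108 Ω
  Rs1 = R1 + Rp1 (series, joined only at node 1) = 680 + 108 = 788 Ω
R_eq = 788 Ω

Final answer: 788 Ω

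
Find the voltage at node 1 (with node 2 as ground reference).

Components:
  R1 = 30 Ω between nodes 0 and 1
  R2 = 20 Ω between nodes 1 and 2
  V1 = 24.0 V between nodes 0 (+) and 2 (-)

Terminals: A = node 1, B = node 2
Nodal analysis, taking node 2 as the 0 V reference.
Source V1 fixes V_0 = 24 V.
KCL at each unknown node (sum of currents leaving = 0; resistances in Ω):
  Node 1: (V_1 - 24)/30 + (V_1 - 0)/20 = 0
Collecting terms: 0.08333 × V_1 = 0.8  =>  V_1 = 9.6 V
The requested potential is V_1 = 9.6 V.

Final answer: V_1 = 9.6 V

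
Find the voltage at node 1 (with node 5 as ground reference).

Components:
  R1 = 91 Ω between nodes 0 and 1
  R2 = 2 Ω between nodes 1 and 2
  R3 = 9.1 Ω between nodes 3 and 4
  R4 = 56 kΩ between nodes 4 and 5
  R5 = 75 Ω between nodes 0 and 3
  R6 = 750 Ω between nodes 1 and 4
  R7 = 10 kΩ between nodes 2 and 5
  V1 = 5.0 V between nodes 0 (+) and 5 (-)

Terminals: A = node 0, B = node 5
Nodal analysis, taking node 5 as the 0 V reference.
Source V1 fixes V_0 = 5 V.
KCL at each unknown node (sum of currents leaving = 0; resistances in Ω):
  Node 1: (V_1 - 5)/91 + (V_1 - V_2)/2 + (V_1 - V_4)/750 = 0
  Node 2: (V_2 - V_1)/2 + (V_2 - 0)/10000 = 0
  Node 3: (V_3 - V_4)/9.1 + (V_3 - 5)/75 = 0
  Node 4: (V_4 - V_3)/9.1 + (V_4 - 0)/56000 + (V_4 - V_1)/750 = 0
Collecting terms (coefficients in siemens):
  0.5123·V_1 - 0.5·V_2 - 0.001333·V_4 = 0.05495
  0.5001·V_2 - 0.5·V_1 = 0
  0.1232·V_3 - 0.1099·V_4 = 0.06667
  0.1112·V_4 - 0.001333·V_1 - 0.1099·V_3 = 0
Solving these 4 simultaneous equations (Gaussian elimination) gives:
  V_1 = 4.959 V, V_2 = 4.958 V, V_3 = 4.99 V, V_4 = 4.989 V
The requested potential is V_1 = 4.959 V.

Final answer: V_1 = 4.959 V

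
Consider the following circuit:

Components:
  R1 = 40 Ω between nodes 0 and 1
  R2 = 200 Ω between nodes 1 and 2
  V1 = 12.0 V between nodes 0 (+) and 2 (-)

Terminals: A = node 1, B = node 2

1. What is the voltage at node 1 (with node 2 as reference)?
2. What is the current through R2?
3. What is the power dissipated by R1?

Nodal analysis, taking node 2 as the 0 V reference.
Source V1 fixes V_0 = 12 V.
KCL at each unknown node (sum of currents leaving = 0; resistances in Ω):
  Node 1: (V_1 - 12)/40 + (V_1 - 0)/200 = 0
Collecting terms: 0.03 × V_1 = 0.3  =>  V_1 = 10 V
Part 1:
  Read off the nodal solution: V_1 = 10 V
Part 2:
  I_R2 = (V_1 - V_2)/R2 = (10 - 0)/200 = 0.05 A
  Magnitude: I_R2 = 0.05 A
Part 3:
  I_R1 = (V_0 - V_1)/R1 = (12 - 10)/40 = 0.05 A
  P_R1 = I_R1² × R1 = (0.05)² × 40 = 0.1 W

Final answers:
1. V_1 = 10 V
2. I_R2 = 0.05 A
3. P_R1 = 0.1 W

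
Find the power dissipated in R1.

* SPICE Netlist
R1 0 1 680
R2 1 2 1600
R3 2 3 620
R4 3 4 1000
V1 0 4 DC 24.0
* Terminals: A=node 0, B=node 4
Nodal analysis, taking node 4 as the 0 V reference.
Source V1 fixes V_0 = 24 V.
KCL at each unknown node (sum of currents leaving = 0; resistances in Ω):
  Node 1: (V_1 - 24)/680 + (V_1 - V_2)/1600 = 0
  Node 2: (V_2 - V_1)/1600 + (V_2 - V_3)/620 = 0
  Node 3: (V_3 - V_2)/620 + (V_3 - 0)/1000 = 0
Collecting terms (coefficients in siemens):
  0.002096·V_1 - 0.000625·V_2 = 0.03529
  0.002238·V_2 - 0.000625·V_1 - 0.001613·V_3 = 0
  0.002613·V_3 - 0.001613·V_2 = 0
Solving these 3 simultaneous equations (Gaussian elimination) gives:
  V_1 = 19.82 V, V_2 = 9.969 V, V_3 = 6.154 V
I_R1 = (V_0 - V_1)/R1 = (24 - 19.82)/680 = 0.006154 A
P_R1 = I_R1² × R1 = (0.006154)² × 680 = 0.02575 W

Final answer: 0.02575 W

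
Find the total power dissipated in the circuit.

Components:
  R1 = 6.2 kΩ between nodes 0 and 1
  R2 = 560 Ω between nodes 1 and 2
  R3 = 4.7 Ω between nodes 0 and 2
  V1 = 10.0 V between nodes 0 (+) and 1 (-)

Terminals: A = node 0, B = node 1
Nodal analysis, taking node 1 as the 0 V reference.
Source V1 fixes V_0 = 10 V.
KCL at each unknown node (sum of currents leaving = 0; resistances in Ω):
  Node 2: (V_2 - 0)/560 + (V_2 - 10)/4.7 = 0
Collecting terms: 0.2146 × V_2 = 2.128  =>  V_2 = 9.917 V
Power in each resistor, P = (ΔV)²/R:
  P_R1 = (10 - 0)²/6200 = 0.01613 W
  P_R2 = (0 - 9.917)²/560 = 0.1756 W
  P_R3 = (10 - 9.917)²/4.7 = 0.001474 W
P_total = P_R1 + P_R2 + P_R3 = 0.1932 W

Final answer: 0.1932 W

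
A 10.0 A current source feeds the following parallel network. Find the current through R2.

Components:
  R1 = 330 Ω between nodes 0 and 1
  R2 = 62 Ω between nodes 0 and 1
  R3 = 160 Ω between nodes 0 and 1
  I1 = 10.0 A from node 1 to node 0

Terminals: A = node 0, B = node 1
All resistors sit directly between nodes 0 and 1, so they are in parallel and share one voltage V; the full source current 10 A splits among them.
1/R_par = 1/330 + 1/62 + 1/160 = 0.02541 S  =>  R_par = 39.36 Ω
V = I × R_par = 10 × 39.36 = 393.6 V
I_R2 = V/R2 = 393.6/62 = 6.348 A

Final answer: 6.348 A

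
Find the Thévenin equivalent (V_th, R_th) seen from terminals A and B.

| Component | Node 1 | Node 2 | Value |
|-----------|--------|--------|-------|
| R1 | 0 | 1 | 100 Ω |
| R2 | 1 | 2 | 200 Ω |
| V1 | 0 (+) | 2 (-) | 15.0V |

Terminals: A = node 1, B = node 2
Step 1 — V_th is the open-circuit voltage V_A - V_B (nothing connected across the terminals).
Nodal analysis, taking node 2 as the 0 V reference.
Source V1 fixes V_0 = 15 V.
KCL at each unknown node (sum of currents leaving = 0; resistances in Ω):
  Node 1: (V_1 - 15)/100 + (V_1 - 0)/200 = 0
Collecting terms: 0.015 × V_1 = 0.15  =>  V_1 = 10 V
V_th = V_1 - V_2 = 10 - 0 = 10 V
Step 2 — R_th: zero the source — replace V1 by a short circuit (node 2 merges into node 0) — and find the resistance seen between A (node 1) and B (node 0).
Reduce the network between node 1 (A) and node 0 (B) by series/parallel combination:
  Rp1 = R1 ‖ R2 (parallel, both between nodes 0 and 1) = 1/(1/100 + 1/200) = 66.67 Ω
R_th = 66.67 Ω

Final answer: V_th = 10 V, R_th = 66.67 Ω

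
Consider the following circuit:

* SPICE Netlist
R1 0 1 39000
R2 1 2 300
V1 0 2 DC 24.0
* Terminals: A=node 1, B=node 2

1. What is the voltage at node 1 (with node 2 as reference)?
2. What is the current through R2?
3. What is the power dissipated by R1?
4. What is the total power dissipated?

Nodal analysis, taking node 2 as the 0 V reference.
Source V1 fixes V_0 = 24 V.
KCL at each unknown node (sum of currents leaving = 0; resistances in Ω):
  Node 1: (V_1 - 24)/39000 + (V_1 - 0)/300 = 0
Collecting terms: 0.003359 × V_1 = 0.0006154  =>  V_1 = 0.1832 V
Part 1:
  Read off the nodal solution: V_1 = 0.1832 V
Part 2:
  I_R2 = (V_1 - V_2)/R2 = (0.1832 - 0)/300 = 0.0006107 A
  Magnitude: I_R2 = 0.0006107 A
Part 3:
  I_R1 = (V_0 - V_1)/R1 = (24 - 0.1832)/39000 = 0.0006107 A
  P_R1 = I_R1² × R1 = (0.0006107)² × 39000 = 0.01454 W
Part 4:
  Power in each resistor, P = (ΔV)²/R:
    P_R1 = (24 - 0.1832)²/39000 = 0.01454 W
    P_R2 = (0.1832 - 0)²/300 = 0.0001119 W
  P_total = P_R1 + P_R2 = 0.01466 W

Final answers:
1. V_1 = 0.1832 V
2. I_R2 = 0.0006107 A
3. P_R1 = 0.01454 W
4. P_total = 0.01466 W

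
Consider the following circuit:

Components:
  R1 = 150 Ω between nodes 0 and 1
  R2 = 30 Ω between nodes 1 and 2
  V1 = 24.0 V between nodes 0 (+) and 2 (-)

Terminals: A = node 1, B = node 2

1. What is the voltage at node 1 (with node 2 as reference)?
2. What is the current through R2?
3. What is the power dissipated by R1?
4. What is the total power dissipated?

Nodal analysis, taking node 2 as the 0 V reference.
Source V1 fixes V_0 = 24 V.
KCL at each unknown node (sum of currents leaving = 0; resistances in Ω):
  Node 1: (V_1 - 24)/150 + (V_1 - 0)/30 = 0
Collecting terms: 0.04 × V_1 = 0.16  =>  V_1 = 4 V
Part 1:
  Read off the nodal solution: V_1 = 4 V
Part 2:
  I_R2 = (V_1 - V_2)/R2 = (4 - 0)/30 = 0.1333 A
  Magnitude: I_R2 = 0.1333 A
Part 3:
  I_R1 = (V_0 - V_1)/R1 = (24 - 4)/150 = 0.1333 A
  P_R1 = I_R1² × R1 = (0.1333)² × 150 = 2.667 W
Part 4:
  Power in each resistor, P = (ΔV)²/R:
    P_R1 = (24 - 4)²/150 = 2.667 W
    P_R2 = (4 - 0)²/30 = 0.5333 W
  P_total = P_R1 + P_R2 = 3.2 W

Final answers:
1. V_1 = 4 V
2. I_R2 = 0.1333 A
3. P_R1 = 2.667 W
4. P_total = 3.2 W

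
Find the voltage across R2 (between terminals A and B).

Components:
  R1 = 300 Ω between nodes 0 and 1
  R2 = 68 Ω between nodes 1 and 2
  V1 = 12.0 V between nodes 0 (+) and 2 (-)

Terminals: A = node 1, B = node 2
R1 and R2 are in series across V1 (node 0 → node 1 → node 2), and the output A–B is taken across R2, so this is a voltage divider.
Series current: I = V1/(R1 + R2) = 12/(300 + 68) = 12/368 = 0.03261 A
V_R2 = I × R2 = V1 × R2/(R1 + R2) = 12 × 68/368 = 2.217 V

Final answer: 2.217 V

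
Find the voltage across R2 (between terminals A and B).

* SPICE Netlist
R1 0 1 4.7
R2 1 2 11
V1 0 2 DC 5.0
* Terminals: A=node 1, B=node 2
R1 and R2 are in series across V1 (node 0 → node 1 → node 2), and the output A–B is taken across R2, so this is a voltage divider.
Series current: I = V1/(R1 + R2) = 5/(4.7 + 11) = 5/15.7 = 0.3185 A
V_R2 = I × R2 = V1 × R2/(R1 + R2) = 5 × 11/15.7 = 3.503 V

Final answer: 3.503 V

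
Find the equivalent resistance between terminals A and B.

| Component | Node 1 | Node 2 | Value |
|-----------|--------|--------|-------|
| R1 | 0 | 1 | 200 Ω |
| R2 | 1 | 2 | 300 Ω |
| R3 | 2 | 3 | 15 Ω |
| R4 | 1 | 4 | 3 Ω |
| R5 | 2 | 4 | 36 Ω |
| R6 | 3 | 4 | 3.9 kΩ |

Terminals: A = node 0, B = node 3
The network is not a plain series/parallel combination. Inject a 1 A test current into terminal A (node 0) and return it from terminal B (node 3); then R_eq = V_A / (1 A).
Nodal analysis, taking node 3 as the 0 V reference.
Current source I_test pushes 1 A into node 0 and draws it out of node 3.
KCL at each unknown node (sum of currents leaving = 0; resistances in Ω):
  Node 0: (V_0 - V_1)/200 - 1 = 0
  Node 1: (V_1 - V_0)/200 + (V_1 - V_2)/300 + (V_1 - V_4)/3 = 0
  Node 2: (V_2 - V_1)/300 + (V_2 - 0)/15 + (V_2 - V_4)/36 = 0
  Node 4: (V_4 - V_1)/3 + (V_4 - V_2)/36 + (V_4 - 0)/3900 = 0
Collecting terms (coefficients in siemens):
  0.005·V_0 - 0.005·V_1 = 1
  0.3417·V_1 - 0.005·V_0 - 0.003333·V_2 - 0.3333·V_4 = 0
  0.09778·V_2 - 0.003333·V_1 - 0.02778·V_4 = 0
  0.3614·V_4 - 0.3333·V_1 - 0.02778·V_2 = 0
Solving these 4 simultaneous equations (Gaussian elimination) gives:
  V_0 = 249 V, V_1 = 48.96 V, V_2 = 14.82 V, V_4 = 46.3 V
R_eq = V_0 / 1 A = 249 Ω

Final answer: 249 Ω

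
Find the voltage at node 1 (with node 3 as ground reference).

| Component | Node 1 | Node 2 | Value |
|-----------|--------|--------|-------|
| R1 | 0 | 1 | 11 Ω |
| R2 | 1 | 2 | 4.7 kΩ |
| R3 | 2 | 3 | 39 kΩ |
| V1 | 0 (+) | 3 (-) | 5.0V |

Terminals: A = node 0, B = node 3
Nodal analysis, taking node 3 as the 0 V reference.
Source V1 fixes V_0 = 5 V.
KCL at each unknown node (sum of currents leaving = 0; resistances in Ω):
  Node 1: (V_1 - 5)/11 + (V_1 - V_2)/4700 = 0
  Node 2: (V_2 - V_1)/4700 + (V_2 - 0)/39000 = 0
Collecting terms (coefficients in siemens):
  0.09112·V_1 - 0.0002128·V_2 = 0.4545
  0.0002384·V_2 - 0.0002128·V_1 = 0
Determinant D = (0.09112)(0.0002384) - (-0.0002128)(-0.0002128) = 0.00002168
V_1 = [(0.4545)(0.0002384) - (-0.0002128)(0)]/D = 4.999 V
V_2 = [(0.09112)(0) - (0.4545)(-0.0002128)]/D = 4.461 V
The requested potential is V_1 = 4.999 V.

Final answer: V_1 = 4.999 V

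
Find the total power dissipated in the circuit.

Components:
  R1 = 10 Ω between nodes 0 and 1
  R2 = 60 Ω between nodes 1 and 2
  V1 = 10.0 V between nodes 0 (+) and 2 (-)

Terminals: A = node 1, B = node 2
Nodal analysis, taking node 2 as the 0 V reference.
Source V1 fixes V_0 = 10 V.
KCL at each unknown node (sum of currents leaving = 0; resistances in Ω):
  Node 1: (V_1 - 10)/10 + (V_1 - 0)/60 = 0
Collecting terms: 0.1167 × V_1 = 1  =>  V_1 = 8.571 V
Power in each resistor, P = (ΔV)²/R:
  P_R1 = (10 - 8.571)²/10 = 0.2041 W
  P_R2 = (8.571 - 0)²/60 = 1.224 W
P_total = P_R1 + P_R2 = 1.429 W

Final answer: 1.429 W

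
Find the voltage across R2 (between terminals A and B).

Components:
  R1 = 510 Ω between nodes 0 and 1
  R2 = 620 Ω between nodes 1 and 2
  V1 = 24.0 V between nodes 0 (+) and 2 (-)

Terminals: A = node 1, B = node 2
R1 and R2 are in series across V1 (node 0 → node 1 → node 2), and the output A–B is taken across R2, so this is a voltage divider.
Series current: I = V1/(R1 + R2) = 24/(510 + 620) = 24/1130 = 0.02124 A
V_R2 = I × R2 = V1 × R2/(R1 + R2) = 24 × 620/1130 = 13.17 V

Final answer: 13.17 V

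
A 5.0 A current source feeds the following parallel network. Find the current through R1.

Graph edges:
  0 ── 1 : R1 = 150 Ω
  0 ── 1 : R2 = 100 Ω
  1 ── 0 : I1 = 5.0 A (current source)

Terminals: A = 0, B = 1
All resistors sit directly between nodes 0 and 1, so they are in parallel and share one voltage V; the full source current 5 A splits among them.
1/R_par = 1/150 + 1/100 = 0.01667 S  =>  R_par = 60 Ω
V = I × R_par = 5 × 60 = 300 V
I_R1 = V/R1 = 300/150 = 2 A

Final answer: 2 A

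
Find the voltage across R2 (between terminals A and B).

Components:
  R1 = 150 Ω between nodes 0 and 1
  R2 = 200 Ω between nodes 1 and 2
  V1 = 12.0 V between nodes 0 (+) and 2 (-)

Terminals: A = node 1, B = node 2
R1 and R2 are in series across V1 (node 0 → node 1 → node 2), and the output A–B is taken across R2, so this is a voltage divider.
Series current: I = V1/(R1 + R2) = 12/(150 + 200) = 12/350 = 0.03429 A
V_R2 = I × R2 = V1 × R2/(R1 + R2) = 12 × 200/350 = 6.857 V

Final answer: 6.857 V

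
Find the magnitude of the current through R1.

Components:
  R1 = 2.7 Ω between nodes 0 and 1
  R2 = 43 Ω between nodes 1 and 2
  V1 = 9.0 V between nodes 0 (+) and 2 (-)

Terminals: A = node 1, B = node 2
Nodal analysis, taking node 2 as the 0 V reference.
Source V1 fixes V_0 = 9 V.
KCL at each unknown node (sum of currents leaving = 0; resistances in Ω):
  Node 1: (V_1 - 9)/2.7 + (V_1 - 0)/43 = 0
Collecting terms: 0.3936 × V_1 = 3.333  =>  V_1 = 8.468 V
I_R1 = (V_0 - V_1)/R1 = (9 - 8.468)/2.7 = 0.1969 A
|I_R1| = 0.1969 A

Final answer: |I_R1| = 0.1969 A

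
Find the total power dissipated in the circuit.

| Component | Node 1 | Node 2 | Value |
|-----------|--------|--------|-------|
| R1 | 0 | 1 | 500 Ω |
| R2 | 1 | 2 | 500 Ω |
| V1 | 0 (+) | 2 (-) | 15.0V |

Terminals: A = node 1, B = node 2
Nodal analysis, taking node 2 as the 0 V reference.
Source V1 fixes V_0 = 15 V.
KCL at each unknown node (sum of currents leaving = 0; resistances in Ω):
  Node 1: (V_1 - 15)/500 + (V_1 - 0)/500 = 0
Collecting terms: 0.004 × V_1 = 0.03  =>  V_1 = 7.5 V
Power in each resistor, P = (ΔV)²/R:
  P_R1 = (15 - 7.5)²/500 = 0.1125 W
  P_R2 = (7.5 - 0)²/500 = 0.1125 W
P_total = P_R1 + P_R2 = 0.225 W

Final answer: 0.225 W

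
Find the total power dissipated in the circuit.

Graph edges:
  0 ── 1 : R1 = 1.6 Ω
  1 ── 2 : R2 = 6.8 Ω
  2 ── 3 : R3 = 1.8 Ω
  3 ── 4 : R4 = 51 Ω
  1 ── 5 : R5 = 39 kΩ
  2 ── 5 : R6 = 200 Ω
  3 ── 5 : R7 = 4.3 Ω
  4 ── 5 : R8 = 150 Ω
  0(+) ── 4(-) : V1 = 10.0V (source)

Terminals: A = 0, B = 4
Nodal analysis, taking node 4 as the 0 V reference.
Source V1 fixes V_0 = 10 V.
KCL at each unknown node (sum of currents leaving = 0; resistances in Ω):
  Node 1: (V_1 - 10)/1.6 + (V_1 - V_2)/6.8 + (V_1 - V_5)/39000 = 0
  Node 2: (V_2 - V_1)/6.8 + (V_2 - V_3)/1.8 + (V_2 - V_5)/200 = 0
  Node 3: (V_3 - V_2)/1.8 + (V_3 - 0)/51 + (V_3 - V_5)/4.3 = 0
  Node 5: (V_5 - V_1)/39000 + (V_5 - V_2)/200 + (V_5 - V_3)/4.3 + (V_5 - 0)/150 = 0
Collecting terms (coefficients in siemens):
  0.7721·V_1 - 0.1471·V_2 - 0.00002564·V_5 = 6.25
  0.7076·V_2 - 0.1471·V_1 - 0.5556·V_3 - 0.005·V_5 = 0
  0.8077·V_3 - 0.5556·V_2 - 0.2326·V_5 = 0
  0.2443·V_5 - 0.00002564·V_1 - 0.005·V_2 - 0.2326·V_3 = 0
Solving these 4 simultaneous equations (Gaussian elimination) gives:
  V_1 = 9.67 V, V_2 = 8.268 V, V_3 = 7.902 V, V_5 = 7.694 V
Power in each resistor, P = (ΔV)²/R:
  P_R1 = (10 - 9.67)²/1.6 = 0.06805 W
  P_R2 = (9.67 - 8.268)²/6.8 = 0.2891 W
  P_R3 = (8.268 - 7.902)²/1.8 = 0.07441 W
  P_R4 = (7.902 - 0)²/51 = 1.224 W
  P_R5 = (9.67 - 7.694)²/39000 = 0.0001001 W
  P_R6 = (8.268 - 7.694)²/200 = 0.001647 W
  P_R7 = (7.902 - 7.694)²/4.3 = 0.01006 W
  P_R8 = (0 - 7.694)²/150 = 0.3947 W
P_total = P_R1 + P_R2 + P_R3 + P_R4 + P_R5 + P_R6 + P_R7 + P_R8 = 2.062 W

Final answer: 2.062 W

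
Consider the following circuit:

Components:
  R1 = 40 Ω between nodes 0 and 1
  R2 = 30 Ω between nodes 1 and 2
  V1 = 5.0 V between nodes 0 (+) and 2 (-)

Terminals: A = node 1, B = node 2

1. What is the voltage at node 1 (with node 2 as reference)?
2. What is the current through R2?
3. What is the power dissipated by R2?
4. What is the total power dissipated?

Nodal analysis, taking node 2 as the 0 V reference.
Source V1 fixes V_0 = 5 V.
KCL at each unknown node (sum of currents leaving = 0; resistances in Ω):
  Node 1: (V_1 - 5)/40 + (V_1 - 0)/30 = 0
Collecting terms: 0.05833 × V_1 = 0.125  =>  V_1 = 2.143 V
Part 1:
  Read off the nodal solution: V_1 = 2.143 V
Part 2:
  I_R2 = (V_1 - V_2)/R2 = (2.143 - 0)/30 = 0.07143 A
  Magnitude: I_R2 = 0.07143 A
Part 3:
  I_R2 = (V_1 - V_2)/R2 = (2.143 - 0)/30 = 0.07143 A
  P_R2 = I_R2² × R2 = (0.07143)² × 30 = 0.1531 W
Part 4:
  Power in each resistor, P = (ΔV)²/R:
    P_R1 = (5 - 2.143)²/40 = 0.2041 W
    P_R2 = (2.143 - 0)²/30 = 0.1531 W
  P_total = P_R1 + P_R2 = 0.3571 W

Final answers:
1. V_1 = 2.143 V
2. I_R2 = 0.07143 A
3. P_R2 = 0.1531 W
4. P_total = 0.3571 W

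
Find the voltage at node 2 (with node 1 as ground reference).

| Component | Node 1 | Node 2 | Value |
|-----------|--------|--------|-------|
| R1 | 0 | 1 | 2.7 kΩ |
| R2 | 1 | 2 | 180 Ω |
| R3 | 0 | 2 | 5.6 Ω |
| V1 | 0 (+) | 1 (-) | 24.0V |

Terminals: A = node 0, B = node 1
Nodal analysis, taking node 1 as the 0 V reference.
Source V1 fixes V_0 = 24 V.
KCL at each unknown node (sum of currents leaving = 0; resistances in Ω):
  Node 2: (V_2 - 0)/180 + (V_2 - 24)/5.6 = 0
Collecting terms: 0.1841 × V_2 = 4.286  =>  V_2 = 23.28 V
The requested potential is V_2 = 23.28 V.

Final answer: V_2 = 23.28 V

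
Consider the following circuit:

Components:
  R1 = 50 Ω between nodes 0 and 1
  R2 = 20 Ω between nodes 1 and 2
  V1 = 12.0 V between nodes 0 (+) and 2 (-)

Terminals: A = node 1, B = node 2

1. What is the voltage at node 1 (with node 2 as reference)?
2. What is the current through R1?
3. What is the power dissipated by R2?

Nodal analysis, taking node 2 as the 0 V reference.
Source V1 fixes V_0 = 12 V.
KCL at each unknown node (sum of currents leaving = 0; resistances in Ω):
  Node 1: (V_1 - 12)/50 + (V_1 - 0)/20 = 0
Collecting terms: 0.07 × V_1 = 0.24  =>  V_1 = 3.429 V
Part 1:
  Read off the nodal solution: V_1 = 3.429 V
Part 2:
  I_R1 = (V_0 - V_1)/R1 = (12 - 3.429)/50 = 0.1714 A
  Magnitude: I_R1 = 0.1714 A
Part 3:
  I_R2 = (V_1 - V_2)/R2 = (3.429 - 0)/20 = 0.1714 A
  P_R2 = I_R2² × R2 = (0.1714)² × 20 = 0.5878 W

Final answers:
1. V_1 = 3.429 V
2. I_R1 = 0.1714 A
3. P_R2 = 0.5878 W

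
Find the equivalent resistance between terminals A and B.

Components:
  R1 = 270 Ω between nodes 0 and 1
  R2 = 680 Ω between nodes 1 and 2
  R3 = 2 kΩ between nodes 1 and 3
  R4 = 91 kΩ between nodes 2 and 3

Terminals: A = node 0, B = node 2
Reduce the network between node 0 (A) and node 2 (B) by series/parallel combination:
  Rs1 = R3 + R4 (series, joined only at node 3) = 2000 + 91000 = 93000 Ω
  Rp1 = R2 ‖ Rs1 (parallel, both between nodes 1 and 2) = 1/(1/680 + 1/93000) = 675.1 Ω
  Rs2 = R1 + Rp1 (series, joined only at node 1) = 270 + 675.1 = 945.1 Ω
R_eq = 945.1 Ω

Final answer: 945.1 Ω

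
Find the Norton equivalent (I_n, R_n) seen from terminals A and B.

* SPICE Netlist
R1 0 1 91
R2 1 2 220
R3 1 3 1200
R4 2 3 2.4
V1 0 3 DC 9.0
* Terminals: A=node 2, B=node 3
Find the Thévenin equivalent first; then I_n = V_th/R_th and R_n = R_th.
Step 1 — V_th is the open-circuit voltage V_A - V_B (nothing connected across the terminals).
Nodal analysis, taking node 3 as the 0 V reference.
Source V1 fixes V_0 = 9 V.
KCL at each unknown node (sum of currents leaving = 0; resistances in Ω):
  Node 1: (V_1 - 9)/91 + (V_1 - V_2)/220 + (V_1 - 0)/1200 = 0
  Node 2: (V_2 - V_1)/220 + (V_2 - 0)/2.4 = 0
Collecting terms (coefficients in siemens):
  0.01637·V_1 - 0.004545·V_2 = 0.0989
  0.4212·V_2 - 0.004545·V_1 = 0
Determinant D = (0.01637)(0.4212) - (-0.004545)(-0.004545) = 0.006874
V_1 = [(0.0989)(0.4212) - (-0.004545)(0)]/D = 6.061 V
V_2 = [(0.01637)(0) - (0.0989)(-0.004545)]/D = 0.0654 V
V_th = V_2 - V_3 = 0.0654 - 0 = 0.0654 V
Step 2 — R_th: zero the source — replace V1 by a short circuit (node 3 merges into node 0) — and find the resistance seen between A (node 2) and B (node 0).
Reduce the network between node 2 (A) and node 0 (B) by series/parallel combination:
  Rp1 = R1 ‖ R3 (parallel, both between nodes 0 and 1) = 1/(1/91 + 1/1200) = 84.59 Ω
  Rs1 = R2 + Rp1 (series, joined only at node 1) = 220 + 84.59 = 304.6 Ω
  Rp2 = R4 ‖ Rs1 (parallel, both between nodes 0 and 2) = 1/(1/2.4 + 1/304.6) = 2.381 Ω
R_th = 2.381 Ω
I_n = V_th/R_th = 0.0654/2.381 = 0.02747 A, and R_n = R_th = 2.381 Ω

Final answer: I_n = 0.02747 A, R_n = 2.381 Ω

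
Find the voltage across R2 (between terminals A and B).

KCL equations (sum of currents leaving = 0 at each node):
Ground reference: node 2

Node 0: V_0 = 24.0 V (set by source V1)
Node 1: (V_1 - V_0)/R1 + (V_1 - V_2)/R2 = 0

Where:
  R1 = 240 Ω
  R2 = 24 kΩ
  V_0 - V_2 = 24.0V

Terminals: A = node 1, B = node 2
R1 and R2 are in series across V1 (node 0 → node 1 → node 2), and the output A–B is taken across R2, so this is a voltage divider.
Series current: I = V1/(R1 + R2) = 24/(240 + 24000) = 24/24240 = 0.0009901 A
V_R2 = I × R2 = V1 × R2/(R1 + R2) = 24 × 24000/24240 = 23.76 V

Final answer: 23.76 V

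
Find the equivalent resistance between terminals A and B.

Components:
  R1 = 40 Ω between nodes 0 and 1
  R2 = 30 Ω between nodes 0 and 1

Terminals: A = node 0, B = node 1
Reduce the network between node 0 (A) and node 1 (B) by series/parallel combination:
  Rp1 = R1 ‖ R2 (parallel, both between nodes 0 and 1) = 1/(1/40 + 1/30) = 17.14 Ω
R_eq = 17.14 Ω

Final answer: 17.14 Ω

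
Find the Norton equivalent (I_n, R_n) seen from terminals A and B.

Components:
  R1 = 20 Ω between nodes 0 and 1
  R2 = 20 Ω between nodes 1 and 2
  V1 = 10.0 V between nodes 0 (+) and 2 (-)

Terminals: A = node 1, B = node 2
Find the Thévenin equivalent first; then I_n = V_th/R_th and R_n = R_th.
Step 1 — V_th is the open-circuit voltage V_A - V_B (nothing connected across the terminals).
Nodal analysis, taking node 2 as the 0 V reference.
Source V1 fixes V_0 = 10 V.
KCL at each unknown node (sum of currents leaving = 0; resistances in Ω):
  Node 1: (V_1 - 10)/20 + (V_1 - 0)/20 = 0
Collecting terms: 0.1 × V_1 = 0.5  =>  V_1 = 5 V
V_th = V_1 - V_2 = 5 - 0 = 5 V
Step 2 — R_th: zero the source — replace V1 by a short circuit (node 2 merges into node 0) — and find the resistance seen between A (node 1) and B (node 0).
Reduce the network between node 1 (A) and node 0 (B) by series/parallel combination:
  Rp1 = R1 ‖ R2 (parallel, both between nodes 0 and 1) = 1/(1/20 + 1/20) = 10 Ω
R_th = 10 Ω
I_n = V_th/R_th = 5/10 = 0.5 A, and R_n = R_th = 10 Ω

Final answer: I_n = 0.5 A, R_n = 10 Ω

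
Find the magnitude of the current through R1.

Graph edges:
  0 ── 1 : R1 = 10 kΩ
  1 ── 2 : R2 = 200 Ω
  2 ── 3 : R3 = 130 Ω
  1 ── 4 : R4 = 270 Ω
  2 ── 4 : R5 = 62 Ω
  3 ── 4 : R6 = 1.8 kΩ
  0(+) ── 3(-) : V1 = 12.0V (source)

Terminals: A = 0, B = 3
Nodal analysis, taking node 3 as the 0 V reference.
Source V1 fixes V_0 = 12 V.
KCL at each unknown node (sum of currents leaving = 0; resistances in Ω):
  Node 1: (V_1 - 12)/10000 + (V_1 - V_2)/200 + (V_1 - V_4)/270 = 0
  Node 2: (V_2 - V_1)/200 + (V_2 - 0)/130 + (V_2 - V_4)/62 = 0
  Node 4: (V_4 - V_1)/270 + (V_4 - V_2)/62 + (V_4 - 0)/1800 = 0
Collecting terms (coefficients in siemens):
  0.008804·V_1 - 0.005·V_2 - 0.003704·V_4 = 0.0012
  0.02882·V_2 - 0.005·V_1 - 0.01613·V_4 = 0
  0.02039·V_4 - 0.003704·V_1 - 0.01613·V_2 = 0
Solving these 3 simultaneous equations (Gaussian elimination) gives:
  V_1 = 0.2846 V, V_2 = 0.1405 V, V_4 = 0.1629 V
I_R1 = (V_0 - V_1)/R1 = (12 - 0.2846)/10000 = 0.001172 A
|I_R1| = 0.001172 A

Final answer: |I_R1| = 0.001172 A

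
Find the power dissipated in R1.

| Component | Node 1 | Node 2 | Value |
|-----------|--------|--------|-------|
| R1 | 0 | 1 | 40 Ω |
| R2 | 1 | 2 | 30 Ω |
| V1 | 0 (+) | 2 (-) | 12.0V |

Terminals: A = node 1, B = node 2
Nodal analysis, taking node 2 as the 0 V reference.
Source V1 fixes V_0 = 12 V.
KCL at each unknown node (sum of currents leaving = 0; resistances in Ω):
  Node 1: (V_1 - 12)/40 + (V_1 - 0)/30 = 0
Collecting terms: 0.05833 × V_1 = 0.3  =>  V_1 = 5.143 V
I_R1 = (V_0 - V_1)/R1 = (12 - 5.143)/40 = 0.1714 A
P_R1 = I_R1² × R1 = (0.1714)² × 40 = 1.176 W

Final answer: 1.176 W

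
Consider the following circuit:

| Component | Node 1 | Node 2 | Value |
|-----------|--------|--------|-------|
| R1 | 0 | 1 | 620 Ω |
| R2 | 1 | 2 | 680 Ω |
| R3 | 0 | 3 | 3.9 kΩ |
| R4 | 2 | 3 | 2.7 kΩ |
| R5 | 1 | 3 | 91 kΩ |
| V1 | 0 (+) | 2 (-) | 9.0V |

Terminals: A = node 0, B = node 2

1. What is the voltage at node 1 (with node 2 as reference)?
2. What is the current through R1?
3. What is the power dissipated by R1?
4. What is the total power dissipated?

Nodal analysis, taking node 2 as the 0 V reference.
Source V1 fixes V_0 = 9 V.
KCL at each unknown node (sum of currents leaving = 0; resistances in Ω):
  Node 1: (V_1 - 9)/620 + (V_1 - 0)/680 + (V_1 - V_3)/91000 = 0
  Node 3: (V_3 - 9)/3900 + (V_3 - 0)/2700 + (V_3 - V_1)/91000 = 0
Collecting terms (coefficients in siemens):
  0.003094·V_1 - 0.00001099·V_3 = 0.01452
  0.0006378·V_3 - 0.00001099·V_1 = 0.002308
Determinant D = (0.003094)(0.0006378) - (-0.00001099)(-0.00001099) = 0.000001973
V_1 = [(0.01452)(0.0006378) - (-0.00001099)(0.002308)]/D = 4.704 V
V_3 = [(0.003094)(0.002308) - (0.01452)(-0.00001099)]/D = 3.699 V
Part 1:
  Read off the nodal solution: V_1 = 4.704 V
Part 2:
  I_R1 = (V_0 - V_1)/R1 = (9 - 4.704)/620 = 0.006929 A
  Magnitude: I_R1 = 0.006929 A
Part 3:
  I_R1 = (V_0 - V_1)/R1 = (9 - 4.704)/620 = 0.006929 A
  P_R1 = I_R1² × R1 = (0.006929)² × 620 = 0.02977 W
Part 4:
  Power in each resistor, P = (ΔV)²/R:
    P_R1 = (9 - 4.704)²/620 = 0.02977 W
    P_R2 = (4.704 - 0)²/680 = 0.03254 W
    P_R3 = (9 - 3.699)²/3900 = 0.007204 W
    P_R4 = (0 - 3.699)²/2700 = 0.005069 W
    P_R5 = (4.704 - 3.699)²/91000 = 0.00001109 W
  P_total = P_R1 + P_R2 + P_R3 + P_R4 + P_R5 = 0.07459 W

Final answers:
1. V_1 = 4.704 V
2. I_R1 = 0.006929 A
3. P_R1 = 0.02977 W
4. P_total = 0.07459 W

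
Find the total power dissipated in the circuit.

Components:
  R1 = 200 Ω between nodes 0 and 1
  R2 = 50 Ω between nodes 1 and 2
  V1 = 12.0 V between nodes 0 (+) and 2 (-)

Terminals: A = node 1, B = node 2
Nodal analysis, taking node 2 as the 0 V reference.
Source V1 fixes V_0 = 12 V.
KCL at each unknown node (sum of currents leaving = 0; resistances in Ω):
  Node 1: (V_1 - 12)/200 + (V_1 - 0)/50 = 0
Collecting terms: 0.025 × V_1 = 0.06  =>  V_1 = 2.4 V
Power in each resistor, P = (ΔV)²/R:
  P_R1 = (12 - 2.4)²/200 = 0.4608 W
  P_R2 = (2.4 - 0)²/50 = 0.1152 W
P_total = P_R1 + P_R2 = 0.576 W

Final answer: 0.576 W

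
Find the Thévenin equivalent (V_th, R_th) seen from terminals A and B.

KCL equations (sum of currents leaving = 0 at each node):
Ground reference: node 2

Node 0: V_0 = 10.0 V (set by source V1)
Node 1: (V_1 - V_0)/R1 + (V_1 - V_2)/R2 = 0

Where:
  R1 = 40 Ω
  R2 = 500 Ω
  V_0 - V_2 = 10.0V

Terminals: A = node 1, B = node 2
Step 1 — V_th is the open-circuit voltage V_A - V_B (nothing connected across the terminals).
Nodal analysis, taking node 2 as the 0 V reference.
Source V1 fixes V_0 = 10 V.
KCL at each unknown node (sum of currents leaving = 0; resistances in Ω):
  Node 1: (V_1 - 10)/40 + (V_1 - 0)/500 = 0
Collecting terms: 0.027 × V_1 = 0.25  =>  V_1 = 9.259 V
V_th = V_1 - V_2 = 9.259 - 0 = 9.259 V
Step 2 — R_th: zero the source — replace V1 by a short circuit (node 2 merges into node 0) — and find the resistance seen between A (node 1) and B (node 0).
Reduce the network between node 1 (A) and node 0 (B) by series/parallel combination:
  Rp1 = R1 ‖ R2 (parallel, both between nodes 0 and 1) = 1/(1/40 + 1/500) = 37.04 Ω
R_th = 37.04 Ω

Final answer: V_th = 9.259 V, R_th = 37.04 Ω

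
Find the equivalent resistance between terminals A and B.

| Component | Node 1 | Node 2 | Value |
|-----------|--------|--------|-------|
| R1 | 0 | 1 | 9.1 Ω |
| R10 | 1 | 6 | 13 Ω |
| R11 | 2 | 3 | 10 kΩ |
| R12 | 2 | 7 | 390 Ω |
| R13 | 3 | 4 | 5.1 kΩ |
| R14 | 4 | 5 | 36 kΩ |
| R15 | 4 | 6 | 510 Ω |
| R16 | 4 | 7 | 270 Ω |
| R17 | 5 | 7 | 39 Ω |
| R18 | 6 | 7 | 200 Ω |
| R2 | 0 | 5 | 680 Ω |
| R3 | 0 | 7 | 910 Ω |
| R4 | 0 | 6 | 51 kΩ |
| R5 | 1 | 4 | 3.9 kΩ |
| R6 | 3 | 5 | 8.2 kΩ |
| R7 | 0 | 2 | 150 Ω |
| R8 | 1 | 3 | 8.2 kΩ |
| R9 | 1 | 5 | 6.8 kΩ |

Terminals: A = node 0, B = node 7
The network is not a plain series/parallel combination. Inject a 1 A test current into terminal A (node 0) and return it from terminal B (node 7); then R_eq = V_A / (1 A).
Nodal analysis, taking node 7 as the 0 V reference.
Current source I_test pushes 1 A into node 0 and draws it out of node 7.
KCL at each unknown node (sum of currents leaving = 0; resistances in Ω):
  Node 0: (V_0 - V_1)/9.1 + (V_0 - V_5)/680 + (V_0 - 0)/910 + (V_0 - V_6)/51000 + (V_0 - V_2)/150 - 1 = 0
  Node 1: (V_1 - V_0)/9.1 + (V_1 - V_4)/3900 + (V_1 - V_3)/8200 + (V_1 - V_5)/6800 + (V_1 - V_6)/13 = 0
  Node 2: (V_2 - V_0)/150 + (V_2 - V_3)/10000 + (V_2 - 0)/390 = 0
  Node 3: (V_3 - V_1)/8200 + (V_3 - V_2)/10000 + (V_3 - V_5)/8200 + (V_3 - V_4)/5100 = 0
  Node 4: (V_4 - V_1)/3900 + (V_4 - V_3)/5100 + (V_4 - V_5)/36000 + (V_4 - V_6)/510 + (V_4 - 0)/270 = 0
  Node 5: (V_5 - V_0)/680 + (V_5 - V_1)/6800 + (V_5 - V_3)/8200 + (V_5 - V_4)/36000 + (V_5 - 0)/39 = 0
  Node 6: (V_6 - V_0)/51000 + (V_6 - V_1)/13 + (V_6 - V_4)/510 + (V_6 - 0)/200 = 0
Collecting terms (coefficients in siemens):
  0.1191·V_0 - 0.1099·V_1 - 0.006667·V_2 - 0.001471·V_5 - 0.00001961·V_6 = 1
  0.1873·V_1 - 0.1099·V_0 - 0.000122·V_3 - 0.0002564·V_4 - 0.0001471·V_5 - 0.07692·V_6 = 0
  0.009331·V_2 - 0.006667·V_0 - 0.0001·V_3 = 0
  0.00054·V_3 - 0.000122·V_1 - 0.0001·V_2 - 0.0001961·V_4 - 0.000122·V_5 = 0
  0.006145·V_4 - 0.0002564·V_1 - 0.0001961·V_3 - 0.00002778·V_5 - 0.001961·V_6 = 0
  0.02741·V_5 - 0.001471·V_0 - 0.0001471·V_1 - 0.000122·V_3 - 0.00002778·V_4 = 0
  0.0839·V_6 - 0.00001961·V_0 - 0.07692·V_1 - 0.001961·V_4 = 0
Solving these 7 simultaneous equations (Gaussian elimination) gives:
  V_0 = 98.64 V, V_1 = 93.45 V, V_2 = 70.99 V, V_3 = 47.61 V
  V_4 = 33.04 V, V_5 = 6.039 V, V_6 = 86.47 V
R_eq = V_0 / 1 A = 98.64 Ω

Final answer: 98.64 Ω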